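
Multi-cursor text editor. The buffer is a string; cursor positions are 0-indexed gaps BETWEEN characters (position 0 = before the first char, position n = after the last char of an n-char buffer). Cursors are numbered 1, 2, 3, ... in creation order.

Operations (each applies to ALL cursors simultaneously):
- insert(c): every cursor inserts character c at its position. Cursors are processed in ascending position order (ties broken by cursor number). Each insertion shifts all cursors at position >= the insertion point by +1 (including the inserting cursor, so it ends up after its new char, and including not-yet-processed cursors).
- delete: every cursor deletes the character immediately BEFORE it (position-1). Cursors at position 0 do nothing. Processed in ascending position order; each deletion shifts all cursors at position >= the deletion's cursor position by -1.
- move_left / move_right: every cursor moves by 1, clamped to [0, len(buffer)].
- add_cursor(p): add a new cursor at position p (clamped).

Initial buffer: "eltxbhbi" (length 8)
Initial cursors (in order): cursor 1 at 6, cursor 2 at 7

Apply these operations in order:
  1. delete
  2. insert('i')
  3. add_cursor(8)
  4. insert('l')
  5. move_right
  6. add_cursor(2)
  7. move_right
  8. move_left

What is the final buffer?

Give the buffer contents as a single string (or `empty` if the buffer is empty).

After op 1 (delete): buffer="eltxbi" (len 6), cursors c1@5 c2@5, authorship ......
After op 2 (insert('i')): buffer="eltxbiii" (len 8), cursors c1@7 c2@7, authorship .....12.
After op 3 (add_cursor(8)): buffer="eltxbiii" (len 8), cursors c1@7 c2@7 c3@8, authorship .....12.
After op 4 (insert('l')): buffer="eltxbiillil" (len 11), cursors c1@9 c2@9 c3@11, authorship .....1212.3
After op 5 (move_right): buffer="eltxbiillil" (len 11), cursors c1@10 c2@10 c3@11, authorship .....1212.3
After op 6 (add_cursor(2)): buffer="eltxbiillil" (len 11), cursors c4@2 c1@10 c2@10 c3@11, authorship .....1212.3
After op 7 (move_right): buffer="eltxbiillil" (len 11), cursors c4@3 c1@11 c2@11 c3@11, authorship .....1212.3
After op 8 (move_left): buffer="eltxbiillil" (len 11), cursors c4@2 c1@10 c2@10 c3@10, authorship .....1212.3

Answer: eltxbiillil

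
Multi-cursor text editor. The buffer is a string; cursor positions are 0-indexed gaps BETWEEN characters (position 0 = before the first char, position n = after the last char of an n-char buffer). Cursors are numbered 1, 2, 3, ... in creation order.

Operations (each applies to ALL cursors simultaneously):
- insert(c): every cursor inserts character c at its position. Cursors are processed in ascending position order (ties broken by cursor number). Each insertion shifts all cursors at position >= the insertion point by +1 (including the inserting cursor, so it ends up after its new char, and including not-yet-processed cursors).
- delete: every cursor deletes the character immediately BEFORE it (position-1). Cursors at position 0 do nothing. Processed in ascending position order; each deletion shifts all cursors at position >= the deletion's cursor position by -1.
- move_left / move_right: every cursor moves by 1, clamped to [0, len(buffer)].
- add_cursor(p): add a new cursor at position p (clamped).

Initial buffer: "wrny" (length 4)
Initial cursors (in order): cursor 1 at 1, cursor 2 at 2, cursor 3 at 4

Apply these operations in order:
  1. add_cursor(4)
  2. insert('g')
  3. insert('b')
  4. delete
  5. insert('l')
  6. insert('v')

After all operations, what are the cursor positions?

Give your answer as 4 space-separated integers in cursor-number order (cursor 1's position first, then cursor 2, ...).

Answer: 4 8 16 16

Derivation:
After op 1 (add_cursor(4)): buffer="wrny" (len 4), cursors c1@1 c2@2 c3@4 c4@4, authorship ....
After op 2 (insert('g')): buffer="wgrgnygg" (len 8), cursors c1@2 c2@4 c3@8 c4@8, authorship .1.2..34
After op 3 (insert('b')): buffer="wgbrgbnyggbb" (len 12), cursors c1@3 c2@6 c3@12 c4@12, authorship .11.22..3434
After op 4 (delete): buffer="wgrgnygg" (len 8), cursors c1@2 c2@4 c3@8 c4@8, authorship .1.2..34
After op 5 (insert('l')): buffer="wglrglnyggll" (len 12), cursors c1@3 c2@6 c3@12 c4@12, authorship .11.22..3434
After op 6 (insert('v')): buffer="wglvrglvnyggllvv" (len 16), cursors c1@4 c2@8 c3@16 c4@16, authorship .111.222..343434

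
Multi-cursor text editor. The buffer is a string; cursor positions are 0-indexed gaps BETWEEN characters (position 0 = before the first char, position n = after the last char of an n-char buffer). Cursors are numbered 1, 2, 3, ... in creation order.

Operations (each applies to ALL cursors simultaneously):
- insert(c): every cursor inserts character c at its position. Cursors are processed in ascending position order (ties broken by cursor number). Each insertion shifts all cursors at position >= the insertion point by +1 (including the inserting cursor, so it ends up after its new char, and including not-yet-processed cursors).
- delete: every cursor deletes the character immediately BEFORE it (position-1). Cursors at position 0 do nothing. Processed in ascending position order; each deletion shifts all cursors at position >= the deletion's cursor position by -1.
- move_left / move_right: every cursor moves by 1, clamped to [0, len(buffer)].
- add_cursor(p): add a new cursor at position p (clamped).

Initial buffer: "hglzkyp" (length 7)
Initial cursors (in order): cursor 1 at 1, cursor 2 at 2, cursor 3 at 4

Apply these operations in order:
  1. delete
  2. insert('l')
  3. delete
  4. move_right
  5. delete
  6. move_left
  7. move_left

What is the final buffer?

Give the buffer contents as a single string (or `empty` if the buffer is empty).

Answer: yp

Derivation:
After op 1 (delete): buffer="lkyp" (len 4), cursors c1@0 c2@0 c3@1, authorship ....
After op 2 (insert('l')): buffer="llllkyp" (len 7), cursors c1@2 c2@2 c3@4, authorship 12.3...
After op 3 (delete): buffer="lkyp" (len 4), cursors c1@0 c2@0 c3@1, authorship ....
After op 4 (move_right): buffer="lkyp" (len 4), cursors c1@1 c2@1 c3@2, authorship ....
After op 5 (delete): buffer="yp" (len 2), cursors c1@0 c2@0 c3@0, authorship ..
After op 6 (move_left): buffer="yp" (len 2), cursors c1@0 c2@0 c3@0, authorship ..
After op 7 (move_left): buffer="yp" (len 2), cursors c1@0 c2@0 c3@0, authorship ..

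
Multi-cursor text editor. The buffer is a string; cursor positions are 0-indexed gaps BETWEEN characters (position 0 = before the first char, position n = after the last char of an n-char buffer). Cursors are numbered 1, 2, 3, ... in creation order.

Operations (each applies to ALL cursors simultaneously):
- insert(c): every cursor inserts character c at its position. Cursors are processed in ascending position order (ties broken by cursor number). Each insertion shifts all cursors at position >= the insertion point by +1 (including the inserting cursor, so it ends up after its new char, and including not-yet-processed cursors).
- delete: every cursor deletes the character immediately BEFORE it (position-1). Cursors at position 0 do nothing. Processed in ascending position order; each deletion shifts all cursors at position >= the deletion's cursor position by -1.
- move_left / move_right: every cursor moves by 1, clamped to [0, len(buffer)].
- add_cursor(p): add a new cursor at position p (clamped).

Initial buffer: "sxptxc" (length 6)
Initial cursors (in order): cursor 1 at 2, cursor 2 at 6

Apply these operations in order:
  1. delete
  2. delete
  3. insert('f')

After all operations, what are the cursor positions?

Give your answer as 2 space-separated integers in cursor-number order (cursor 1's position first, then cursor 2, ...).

Answer: 1 4

Derivation:
After op 1 (delete): buffer="sptx" (len 4), cursors c1@1 c2@4, authorship ....
After op 2 (delete): buffer="pt" (len 2), cursors c1@0 c2@2, authorship ..
After op 3 (insert('f')): buffer="fptf" (len 4), cursors c1@1 c2@4, authorship 1..2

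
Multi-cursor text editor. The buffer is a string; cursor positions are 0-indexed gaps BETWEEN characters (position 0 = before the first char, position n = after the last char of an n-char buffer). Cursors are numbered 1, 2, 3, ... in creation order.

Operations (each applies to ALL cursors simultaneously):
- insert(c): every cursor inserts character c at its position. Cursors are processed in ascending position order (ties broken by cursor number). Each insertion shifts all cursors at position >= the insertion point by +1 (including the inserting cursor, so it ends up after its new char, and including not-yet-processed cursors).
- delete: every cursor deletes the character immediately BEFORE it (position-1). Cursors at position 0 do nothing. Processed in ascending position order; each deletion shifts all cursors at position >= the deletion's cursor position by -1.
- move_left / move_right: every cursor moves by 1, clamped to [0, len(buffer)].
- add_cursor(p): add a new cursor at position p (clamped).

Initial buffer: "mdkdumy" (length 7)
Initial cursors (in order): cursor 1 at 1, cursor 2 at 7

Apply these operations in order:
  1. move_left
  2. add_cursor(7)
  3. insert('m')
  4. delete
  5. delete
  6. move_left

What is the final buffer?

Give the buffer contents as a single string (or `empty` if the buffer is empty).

After op 1 (move_left): buffer="mdkdumy" (len 7), cursors c1@0 c2@6, authorship .......
After op 2 (add_cursor(7)): buffer="mdkdumy" (len 7), cursors c1@0 c2@6 c3@7, authorship .......
After op 3 (insert('m')): buffer="mmdkdummym" (len 10), cursors c1@1 c2@8 c3@10, authorship 1......2.3
After op 4 (delete): buffer="mdkdumy" (len 7), cursors c1@0 c2@6 c3@7, authorship .......
After op 5 (delete): buffer="mdkdu" (len 5), cursors c1@0 c2@5 c3@5, authorship .....
After op 6 (move_left): buffer="mdkdu" (len 5), cursors c1@0 c2@4 c3@4, authorship .....

Answer: mdkdu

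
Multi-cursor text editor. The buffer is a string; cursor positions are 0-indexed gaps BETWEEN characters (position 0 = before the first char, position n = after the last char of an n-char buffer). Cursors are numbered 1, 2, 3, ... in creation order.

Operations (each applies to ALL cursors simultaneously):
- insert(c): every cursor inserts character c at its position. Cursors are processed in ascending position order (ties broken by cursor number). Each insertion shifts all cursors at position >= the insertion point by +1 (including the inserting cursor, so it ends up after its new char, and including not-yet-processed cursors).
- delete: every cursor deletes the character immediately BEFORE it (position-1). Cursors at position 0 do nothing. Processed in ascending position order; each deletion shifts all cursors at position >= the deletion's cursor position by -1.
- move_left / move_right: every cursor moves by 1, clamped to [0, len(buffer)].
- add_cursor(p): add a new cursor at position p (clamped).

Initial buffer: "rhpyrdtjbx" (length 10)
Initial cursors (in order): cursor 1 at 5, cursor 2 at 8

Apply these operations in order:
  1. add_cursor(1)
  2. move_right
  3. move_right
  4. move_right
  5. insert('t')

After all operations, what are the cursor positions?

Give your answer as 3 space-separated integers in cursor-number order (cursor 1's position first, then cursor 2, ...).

Answer: 10 13 5

Derivation:
After op 1 (add_cursor(1)): buffer="rhpyrdtjbx" (len 10), cursors c3@1 c1@5 c2@8, authorship ..........
After op 2 (move_right): buffer="rhpyrdtjbx" (len 10), cursors c3@2 c1@6 c2@9, authorship ..........
After op 3 (move_right): buffer="rhpyrdtjbx" (len 10), cursors c3@3 c1@7 c2@10, authorship ..........
After op 4 (move_right): buffer="rhpyrdtjbx" (len 10), cursors c3@4 c1@8 c2@10, authorship ..........
After op 5 (insert('t')): buffer="rhpytrdtjtbxt" (len 13), cursors c3@5 c1@10 c2@13, authorship ....3....1..2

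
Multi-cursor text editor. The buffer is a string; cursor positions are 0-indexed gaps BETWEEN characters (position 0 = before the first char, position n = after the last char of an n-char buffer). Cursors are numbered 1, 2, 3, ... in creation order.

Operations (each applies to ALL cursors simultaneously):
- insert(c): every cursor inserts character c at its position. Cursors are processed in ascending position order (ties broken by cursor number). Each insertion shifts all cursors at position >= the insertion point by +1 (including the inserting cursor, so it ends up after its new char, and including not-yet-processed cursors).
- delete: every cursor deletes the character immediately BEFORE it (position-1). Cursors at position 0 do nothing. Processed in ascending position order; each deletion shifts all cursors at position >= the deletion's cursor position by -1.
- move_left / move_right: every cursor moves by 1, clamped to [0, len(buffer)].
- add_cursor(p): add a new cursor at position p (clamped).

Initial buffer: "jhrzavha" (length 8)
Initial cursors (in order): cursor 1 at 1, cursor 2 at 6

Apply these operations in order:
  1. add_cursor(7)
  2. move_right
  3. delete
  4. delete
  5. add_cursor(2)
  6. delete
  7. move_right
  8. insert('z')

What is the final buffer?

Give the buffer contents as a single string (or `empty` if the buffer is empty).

Answer: zzzz

Derivation:
After op 1 (add_cursor(7)): buffer="jhrzavha" (len 8), cursors c1@1 c2@6 c3@7, authorship ........
After op 2 (move_right): buffer="jhrzavha" (len 8), cursors c1@2 c2@7 c3@8, authorship ........
After op 3 (delete): buffer="jrzav" (len 5), cursors c1@1 c2@5 c3@5, authorship .....
After op 4 (delete): buffer="rz" (len 2), cursors c1@0 c2@2 c3@2, authorship ..
After op 5 (add_cursor(2)): buffer="rz" (len 2), cursors c1@0 c2@2 c3@2 c4@2, authorship ..
After op 6 (delete): buffer="" (len 0), cursors c1@0 c2@0 c3@0 c4@0, authorship 
After op 7 (move_right): buffer="" (len 0), cursors c1@0 c2@0 c3@0 c4@0, authorship 
After op 8 (insert('z')): buffer="zzzz" (len 4), cursors c1@4 c2@4 c3@4 c4@4, authorship 1234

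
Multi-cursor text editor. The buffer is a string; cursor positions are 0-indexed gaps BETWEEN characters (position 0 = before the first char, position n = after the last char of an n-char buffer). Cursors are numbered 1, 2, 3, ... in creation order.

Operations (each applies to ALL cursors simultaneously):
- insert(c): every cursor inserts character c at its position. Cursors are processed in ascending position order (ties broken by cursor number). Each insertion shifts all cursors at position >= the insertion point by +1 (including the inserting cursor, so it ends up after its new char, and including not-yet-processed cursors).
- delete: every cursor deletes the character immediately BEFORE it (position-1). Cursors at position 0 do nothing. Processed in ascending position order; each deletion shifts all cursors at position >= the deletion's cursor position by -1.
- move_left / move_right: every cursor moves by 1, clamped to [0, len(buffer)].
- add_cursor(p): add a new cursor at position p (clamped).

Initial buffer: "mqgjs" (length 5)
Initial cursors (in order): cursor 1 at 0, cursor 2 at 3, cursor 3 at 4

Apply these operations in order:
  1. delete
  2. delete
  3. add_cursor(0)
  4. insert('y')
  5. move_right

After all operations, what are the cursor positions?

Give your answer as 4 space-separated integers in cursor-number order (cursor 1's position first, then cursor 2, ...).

Answer: 5 5 5 5

Derivation:
After op 1 (delete): buffer="mqs" (len 3), cursors c1@0 c2@2 c3@2, authorship ...
After op 2 (delete): buffer="s" (len 1), cursors c1@0 c2@0 c3@0, authorship .
After op 3 (add_cursor(0)): buffer="s" (len 1), cursors c1@0 c2@0 c3@0 c4@0, authorship .
After op 4 (insert('y')): buffer="yyyys" (len 5), cursors c1@4 c2@4 c3@4 c4@4, authorship 1234.
After op 5 (move_right): buffer="yyyys" (len 5), cursors c1@5 c2@5 c3@5 c4@5, authorship 1234.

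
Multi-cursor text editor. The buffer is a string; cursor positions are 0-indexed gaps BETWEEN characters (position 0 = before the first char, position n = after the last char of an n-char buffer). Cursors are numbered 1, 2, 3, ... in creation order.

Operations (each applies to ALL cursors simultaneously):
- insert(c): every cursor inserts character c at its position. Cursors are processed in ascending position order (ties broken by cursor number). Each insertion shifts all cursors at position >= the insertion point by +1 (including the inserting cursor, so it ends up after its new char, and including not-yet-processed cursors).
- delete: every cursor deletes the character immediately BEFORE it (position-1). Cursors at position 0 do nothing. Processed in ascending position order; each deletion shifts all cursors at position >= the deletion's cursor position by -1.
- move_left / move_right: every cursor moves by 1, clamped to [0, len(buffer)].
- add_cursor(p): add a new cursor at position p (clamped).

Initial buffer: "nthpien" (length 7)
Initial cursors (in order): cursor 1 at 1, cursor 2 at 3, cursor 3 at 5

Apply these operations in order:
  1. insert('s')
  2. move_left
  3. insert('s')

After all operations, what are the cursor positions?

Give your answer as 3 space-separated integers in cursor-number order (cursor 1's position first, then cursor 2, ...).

Answer: 2 6 10

Derivation:
After op 1 (insert('s')): buffer="nsthspisen" (len 10), cursors c1@2 c2@5 c3@8, authorship .1..2..3..
After op 2 (move_left): buffer="nsthspisen" (len 10), cursors c1@1 c2@4 c3@7, authorship .1..2..3..
After op 3 (insert('s')): buffer="nssthsspissen" (len 13), cursors c1@2 c2@6 c3@10, authorship .11..22..33..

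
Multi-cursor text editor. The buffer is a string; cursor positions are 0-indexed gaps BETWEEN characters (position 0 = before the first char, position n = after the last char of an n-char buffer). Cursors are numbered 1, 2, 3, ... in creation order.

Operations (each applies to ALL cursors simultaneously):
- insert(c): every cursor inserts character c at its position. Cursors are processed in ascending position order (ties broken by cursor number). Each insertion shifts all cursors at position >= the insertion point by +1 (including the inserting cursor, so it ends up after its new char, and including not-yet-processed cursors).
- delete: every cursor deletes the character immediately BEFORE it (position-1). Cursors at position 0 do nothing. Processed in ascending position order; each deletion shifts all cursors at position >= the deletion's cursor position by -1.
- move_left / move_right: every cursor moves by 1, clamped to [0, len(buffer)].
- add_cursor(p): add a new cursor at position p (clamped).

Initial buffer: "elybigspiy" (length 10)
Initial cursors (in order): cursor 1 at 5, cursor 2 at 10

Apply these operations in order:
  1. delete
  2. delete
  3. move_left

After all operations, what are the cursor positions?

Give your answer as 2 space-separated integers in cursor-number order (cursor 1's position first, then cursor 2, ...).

After op 1 (delete): buffer="elybgspi" (len 8), cursors c1@4 c2@8, authorship ........
After op 2 (delete): buffer="elygsp" (len 6), cursors c1@3 c2@6, authorship ......
After op 3 (move_left): buffer="elygsp" (len 6), cursors c1@2 c2@5, authorship ......

Answer: 2 5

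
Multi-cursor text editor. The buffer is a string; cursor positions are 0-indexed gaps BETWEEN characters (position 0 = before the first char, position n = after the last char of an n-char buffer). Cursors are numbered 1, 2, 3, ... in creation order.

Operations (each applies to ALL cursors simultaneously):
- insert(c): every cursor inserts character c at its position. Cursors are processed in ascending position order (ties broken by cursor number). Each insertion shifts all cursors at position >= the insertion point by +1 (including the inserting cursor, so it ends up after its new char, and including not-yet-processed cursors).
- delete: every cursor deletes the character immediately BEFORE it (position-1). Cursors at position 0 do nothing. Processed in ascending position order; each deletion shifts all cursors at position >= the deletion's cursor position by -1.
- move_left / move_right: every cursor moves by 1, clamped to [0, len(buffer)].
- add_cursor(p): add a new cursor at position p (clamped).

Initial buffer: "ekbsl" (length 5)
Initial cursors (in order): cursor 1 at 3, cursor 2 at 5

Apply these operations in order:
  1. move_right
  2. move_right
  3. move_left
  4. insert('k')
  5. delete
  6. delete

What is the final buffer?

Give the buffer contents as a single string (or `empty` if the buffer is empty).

Answer: ekl

Derivation:
After op 1 (move_right): buffer="ekbsl" (len 5), cursors c1@4 c2@5, authorship .....
After op 2 (move_right): buffer="ekbsl" (len 5), cursors c1@5 c2@5, authorship .....
After op 3 (move_left): buffer="ekbsl" (len 5), cursors c1@4 c2@4, authorship .....
After op 4 (insert('k')): buffer="ekbskkl" (len 7), cursors c1@6 c2@6, authorship ....12.
After op 5 (delete): buffer="ekbsl" (len 5), cursors c1@4 c2@4, authorship .....
After op 6 (delete): buffer="ekl" (len 3), cursors c1@2 c2@2, authorship ...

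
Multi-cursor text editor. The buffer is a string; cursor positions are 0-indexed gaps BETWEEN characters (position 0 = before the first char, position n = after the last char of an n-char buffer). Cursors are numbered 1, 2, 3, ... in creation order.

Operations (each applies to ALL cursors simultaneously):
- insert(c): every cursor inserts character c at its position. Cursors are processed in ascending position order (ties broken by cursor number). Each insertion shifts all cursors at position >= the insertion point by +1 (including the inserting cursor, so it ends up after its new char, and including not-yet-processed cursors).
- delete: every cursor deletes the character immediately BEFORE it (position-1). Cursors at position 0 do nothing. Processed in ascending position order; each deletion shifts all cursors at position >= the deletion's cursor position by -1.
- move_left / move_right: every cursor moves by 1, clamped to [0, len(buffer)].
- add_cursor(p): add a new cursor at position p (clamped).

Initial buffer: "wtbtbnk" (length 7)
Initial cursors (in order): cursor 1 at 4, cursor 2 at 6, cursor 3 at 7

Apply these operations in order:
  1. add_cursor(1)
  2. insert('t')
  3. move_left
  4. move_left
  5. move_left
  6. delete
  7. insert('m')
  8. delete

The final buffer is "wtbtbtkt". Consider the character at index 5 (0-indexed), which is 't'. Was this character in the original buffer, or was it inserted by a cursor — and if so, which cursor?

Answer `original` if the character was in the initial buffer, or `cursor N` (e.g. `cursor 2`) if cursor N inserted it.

Answer: cursor 2

Derivation:
After op 1 (add_cursor(1)): buffer="wtbtbnk" (len 7), cursors c4@1 c1@4 c2@6 c3@7, authorship .......
After op 2 (insert('t')): buffer="wttbttbntkt" (len 11), cursors c4@2 c1@6 c2@9 c3@11, authorship .4...1..2.3
After op 3 (move_left): buffer="wttbttbntkt" (len 11), cursors c4@1 c1@5 c2@8 c3@10, authorship .4...1..2.3
After op 4 (move_left): buffer="wttbttbntkt" (len 11), cursors c4@0 c1@4 c2@7 c3@9, authorship .4...1..2.3
After op 5 (move_left): buffer="wttbttbntkt" (len 11), cursors c4@0 c1@3 c2@6 c3@8, authorship .4...1..2.3
After op 6 (delete): buffer="wtbtbtkt" (len 8), cursors c4@0 c1@2 c2@4 c3@5, authorship .4...2.3
After op 7 (insert('m')): buffer="mwtmbtmbmtkt" (len 12), cursors c4@1 c1@4 c2@7 c3@9, authorship 4.41..2.32.3
After op 8 (delete): buffer="wtbtbtkt" (len 8), cursors c4@0 c1@2 c2@4 c3@5, authorship .4...2.3
Authorship (.=original, N=cursor N): . 4 . . . 2 . 3
Index 5: author = 2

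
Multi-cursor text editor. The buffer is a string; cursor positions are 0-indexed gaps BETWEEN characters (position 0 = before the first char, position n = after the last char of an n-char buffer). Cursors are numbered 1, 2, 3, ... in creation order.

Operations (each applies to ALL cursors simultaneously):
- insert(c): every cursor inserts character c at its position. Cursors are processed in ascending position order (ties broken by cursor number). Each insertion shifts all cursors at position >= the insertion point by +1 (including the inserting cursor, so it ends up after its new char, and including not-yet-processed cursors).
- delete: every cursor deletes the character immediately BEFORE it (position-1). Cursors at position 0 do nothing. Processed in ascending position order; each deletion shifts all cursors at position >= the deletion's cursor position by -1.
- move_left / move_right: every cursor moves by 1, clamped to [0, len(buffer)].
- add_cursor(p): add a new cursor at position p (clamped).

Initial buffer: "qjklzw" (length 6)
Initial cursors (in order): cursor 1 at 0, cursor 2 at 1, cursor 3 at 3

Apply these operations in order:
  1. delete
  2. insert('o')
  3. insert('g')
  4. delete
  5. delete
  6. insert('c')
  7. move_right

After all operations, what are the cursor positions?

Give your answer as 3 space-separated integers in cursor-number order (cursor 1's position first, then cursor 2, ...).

After op 1 (delete): buffer="jlzw" (len 4), cursors c1@0 c2@0 c3@1, authorship ....
After op 2 (insert('o')): buffer="oojolzw" (len 7), cursors c1@2 c2@2 c3@4, authorship 12.3...
After op 3 (insert('g')): buffer="ooggjoglzw" (len 10), cursors c1@4 c2@4 c3@7, authorship 1212.33...
After op 4 (delete): buffer="oojolzw" (len 7), cursors c1@2 c2@2 c3@4, authorship 12.3...
After op 5 (delete): buffer="jlzw" (len 4), cursors c1@0 c2@0 c3@1, authorship ....
After op 6 (insert('c')): buffer="ccjclzw" (len 7), cursors c1@2 c2@2 c3@4, authorship 12.3...
After op 7 (move_right): buffer="ccjclzw" (len 7), cursors c1@3 c2@3 c3@5, authorship 12.3...

Answer: 3 3 5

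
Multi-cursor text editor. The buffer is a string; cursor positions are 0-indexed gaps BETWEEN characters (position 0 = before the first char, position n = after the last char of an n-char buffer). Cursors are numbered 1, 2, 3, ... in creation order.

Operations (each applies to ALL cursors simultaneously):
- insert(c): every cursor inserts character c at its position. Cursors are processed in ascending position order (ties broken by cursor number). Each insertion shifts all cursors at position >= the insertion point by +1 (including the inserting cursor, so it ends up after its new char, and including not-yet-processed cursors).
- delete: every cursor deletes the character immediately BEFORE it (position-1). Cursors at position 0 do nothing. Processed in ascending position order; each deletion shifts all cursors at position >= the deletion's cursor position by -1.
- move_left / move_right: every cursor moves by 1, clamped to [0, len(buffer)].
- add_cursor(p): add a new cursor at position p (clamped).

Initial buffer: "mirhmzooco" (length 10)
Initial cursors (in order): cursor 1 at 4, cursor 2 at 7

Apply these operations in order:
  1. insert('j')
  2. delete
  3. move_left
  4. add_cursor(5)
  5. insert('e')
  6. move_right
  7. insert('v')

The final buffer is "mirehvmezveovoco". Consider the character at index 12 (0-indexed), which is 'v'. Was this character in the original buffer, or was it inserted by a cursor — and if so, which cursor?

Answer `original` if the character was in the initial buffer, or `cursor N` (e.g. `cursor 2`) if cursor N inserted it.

Answer: cursor 2

Derivation:
After op 1 (insert('j')): buffer="mirhjmzojoco" (len 12), cursors c1@5 c2@9, authorship ....1...2...
After op 2 (delete): buffer="mirhmzooco" (len 10), cursors c1@4 c2@7, authorship ..........
After op 3 (move_left): buffer="mirhmzooco" (len 10), cursors c1@3 c2@6, authorship ..........
After op 4 (add_cursor(5)): buffer="mirhmzooco" (len 10), cursors c1@3 c3@5 c2@6, authorship ..........
After op 5 (insert('e')): buffer="mirehmezeooco" (len 13), cursors c1@4 c3@7 c2@9, authorship ...1..3.2....
After op 6 (move_right): buffer="mirehmezeooco" (len 13), cursors c1@5 c3@8 c2@10, authorship ...1..3.2....
After op 7 (insert('v')): buffer="mirehvmezveovoco" (len 16), cursors c1@6 c3@10 c2@13, authorship ...1.1.3.32.2...
Authorship (.=original, N=cursor N): . . . 1 . 1 . 3 . 3 2 . 2 . . .
Index 12: author = 2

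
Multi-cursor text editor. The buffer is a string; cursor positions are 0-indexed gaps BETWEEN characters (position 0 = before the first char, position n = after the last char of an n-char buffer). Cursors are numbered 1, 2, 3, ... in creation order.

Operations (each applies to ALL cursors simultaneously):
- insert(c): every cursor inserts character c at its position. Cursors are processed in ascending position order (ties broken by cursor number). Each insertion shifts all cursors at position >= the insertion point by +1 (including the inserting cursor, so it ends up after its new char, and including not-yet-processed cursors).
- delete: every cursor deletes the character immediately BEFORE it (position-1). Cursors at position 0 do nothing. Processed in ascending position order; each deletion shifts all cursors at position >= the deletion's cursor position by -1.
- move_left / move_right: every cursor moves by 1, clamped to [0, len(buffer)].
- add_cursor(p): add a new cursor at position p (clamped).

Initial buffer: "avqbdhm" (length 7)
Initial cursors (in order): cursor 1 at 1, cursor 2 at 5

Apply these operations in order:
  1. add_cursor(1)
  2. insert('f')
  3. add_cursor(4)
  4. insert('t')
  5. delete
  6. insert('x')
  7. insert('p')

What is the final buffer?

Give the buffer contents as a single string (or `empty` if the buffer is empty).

Answer: affxxppvxpqbdfxphm

Derivation:
After op 1 (add_cursor(1)): buffer="avqbdhm" (len 7), cursors c1@1 c3@1 c2@5, authorship .......
After op 2 (insert('f')): buffer="affvqbdfhm" (len 10), cursors c1@3 c3@3 c2@8, authorship .13....2..
After op 3 (add_cursor(4)): buffer="affvqbdfhm" (len 10), cursors c1@3 c3@3 c4@4 c2@8, authorship .13....2..
After op 4 (insert('t')): buffer="affttvtqbdfthm" (len 14), cursors c1@5 c3@5 c4@7 c2@12, authorship .1313.4...22..
After op 5 (delete): buffer="affvqbdfhm" (len 10), cursors c1@3 c3@3 c4@4 c2@8, authorship .13....2..
After op 6 (insert('x')): buffer="affxxvxqbdfxhm" (len 14), cursors c1@5 c3@5 c4@7 c2@12, authorship .1313.4...22..
After op 7 (insert('p')): buffer="affxxppvxpqbdfxphm" (len 18), cursors c1@7 c3@7 c4@10 c2@16, authorship .131313.44...222..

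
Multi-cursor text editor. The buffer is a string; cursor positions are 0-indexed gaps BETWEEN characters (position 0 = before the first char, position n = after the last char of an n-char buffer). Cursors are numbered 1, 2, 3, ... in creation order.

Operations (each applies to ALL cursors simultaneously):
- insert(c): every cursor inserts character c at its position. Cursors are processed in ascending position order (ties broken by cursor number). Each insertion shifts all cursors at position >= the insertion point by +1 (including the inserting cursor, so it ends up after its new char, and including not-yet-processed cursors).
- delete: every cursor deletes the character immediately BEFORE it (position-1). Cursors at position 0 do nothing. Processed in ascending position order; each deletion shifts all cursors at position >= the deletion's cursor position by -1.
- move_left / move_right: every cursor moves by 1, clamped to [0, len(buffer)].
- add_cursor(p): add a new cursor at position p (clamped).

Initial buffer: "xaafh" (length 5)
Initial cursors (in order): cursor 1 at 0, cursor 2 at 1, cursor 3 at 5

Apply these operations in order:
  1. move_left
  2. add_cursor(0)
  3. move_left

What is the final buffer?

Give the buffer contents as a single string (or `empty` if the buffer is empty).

After op 1 (move_left): buffer="xaafh" (len 5), cursors c1@0 c2@0 c3@4, authorship .....
After op 2 (add_cursor(0)): buffer="xaafh" (len 5), cursors c1@0 c2@0 c4@0 c3@4, authorship .....
After op 3 (move_left): buffer="xaafh" (len 5), cursors c1@0 c2@0 c4@0 c3@3, authorship .....

Answer: xaafh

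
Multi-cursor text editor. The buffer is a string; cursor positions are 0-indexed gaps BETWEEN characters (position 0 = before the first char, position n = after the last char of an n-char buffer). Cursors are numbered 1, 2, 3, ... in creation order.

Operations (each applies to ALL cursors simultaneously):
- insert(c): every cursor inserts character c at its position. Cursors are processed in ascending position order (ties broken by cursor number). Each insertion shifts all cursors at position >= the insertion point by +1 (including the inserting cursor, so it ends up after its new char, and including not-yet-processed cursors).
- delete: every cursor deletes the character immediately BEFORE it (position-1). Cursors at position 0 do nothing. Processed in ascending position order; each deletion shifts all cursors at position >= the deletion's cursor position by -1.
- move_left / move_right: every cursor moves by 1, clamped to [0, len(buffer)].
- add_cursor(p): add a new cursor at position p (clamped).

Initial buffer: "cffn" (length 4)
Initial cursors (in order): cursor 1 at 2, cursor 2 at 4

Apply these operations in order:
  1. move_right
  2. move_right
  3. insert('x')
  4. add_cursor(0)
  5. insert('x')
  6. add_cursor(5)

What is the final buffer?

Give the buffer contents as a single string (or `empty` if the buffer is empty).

Answer: xcffnxxxx

Derivation:
After op 1 (move_right): buffer="cffn" (len 4), cursors c1@3 c2@4, authorship ....
After op 2 (move_right): buffer="cffn" (len 4), cursors c1@4 c2@4, authorship ....
After op 3 (insert('x')): buffer="cffnxx" (len 6), cursors c1@6 c2@6, authorship ....12
After op 4 (add_cursor(0)): buffer="cffnxx" (len 6), cursors c3@0 c1@6 c2@6, authorship ....12
After op 5 (insert('x')): buffer="xcffnxxxx" (len 9), cursors c3@1 c1@9 c2@9, authorship 3....1212
After op 6 (add_cursor(5)): buffer="xcffnxxxx" (len 9), cursors c3@1 c4@5 c1@9 c2@9, authorship 3....1212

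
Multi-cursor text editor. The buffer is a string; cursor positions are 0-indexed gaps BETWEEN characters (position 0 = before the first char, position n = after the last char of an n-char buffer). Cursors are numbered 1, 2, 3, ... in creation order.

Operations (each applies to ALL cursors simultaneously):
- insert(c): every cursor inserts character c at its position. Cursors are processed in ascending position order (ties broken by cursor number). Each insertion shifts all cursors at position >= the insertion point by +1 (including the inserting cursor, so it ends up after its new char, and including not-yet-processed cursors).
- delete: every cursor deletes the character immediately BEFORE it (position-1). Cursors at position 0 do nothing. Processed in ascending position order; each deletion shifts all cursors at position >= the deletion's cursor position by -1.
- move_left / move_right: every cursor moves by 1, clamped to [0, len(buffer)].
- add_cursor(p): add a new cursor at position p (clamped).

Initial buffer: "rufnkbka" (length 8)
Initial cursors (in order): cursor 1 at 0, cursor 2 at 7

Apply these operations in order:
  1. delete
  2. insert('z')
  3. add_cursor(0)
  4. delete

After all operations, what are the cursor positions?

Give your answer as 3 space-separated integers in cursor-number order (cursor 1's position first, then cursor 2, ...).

Answer: 0 6 0

Derivation:
After op 1 (delete): buffer="rufnkba" (len 7), cursors c1@0 c2@6, authorship .......
After op 2 (insert('z')): buffer="zrufnkbza" (len 9), cursors c1@1 c2@8, authorship 1......2.
After op 3 (add_cursor(0)): buffer="zrufnkbza" (len 9), cursors c3@0 c1@1 c2@8, authorship 1......2.
After op 4 (delete): buffer="rufnkba" (len 7), cursors c1@0 c3@0 c2@6, authorship .......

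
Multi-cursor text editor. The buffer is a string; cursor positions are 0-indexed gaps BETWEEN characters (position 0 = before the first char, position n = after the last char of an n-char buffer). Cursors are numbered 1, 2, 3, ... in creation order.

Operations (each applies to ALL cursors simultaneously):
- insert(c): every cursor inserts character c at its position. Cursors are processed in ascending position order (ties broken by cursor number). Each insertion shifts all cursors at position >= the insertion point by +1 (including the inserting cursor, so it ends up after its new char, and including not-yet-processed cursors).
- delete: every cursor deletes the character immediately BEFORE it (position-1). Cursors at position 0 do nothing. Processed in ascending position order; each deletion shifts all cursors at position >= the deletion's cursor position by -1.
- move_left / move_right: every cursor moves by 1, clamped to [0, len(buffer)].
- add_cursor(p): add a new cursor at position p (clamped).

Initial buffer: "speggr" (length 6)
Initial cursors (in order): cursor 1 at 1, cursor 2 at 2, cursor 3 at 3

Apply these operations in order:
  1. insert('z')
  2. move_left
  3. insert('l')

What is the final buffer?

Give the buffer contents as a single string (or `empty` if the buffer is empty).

After op 1 (insert('z')): buffer="szpzezggr" (len 9), cursors c1@2 c2@4 c3@6, authorship .1.2.3...
After op 2 (move_left): buffer="szpzezggr" (len 9), cursors c1@1 c2@3 c3@5, authorship .1.2.3...
After op 3 (insert('l')): buffer="slzplzelzggr" (len 12), cursors c1@2 c2@5 c3@8, authorship .11.22.33...

Answer: slzplzelzggr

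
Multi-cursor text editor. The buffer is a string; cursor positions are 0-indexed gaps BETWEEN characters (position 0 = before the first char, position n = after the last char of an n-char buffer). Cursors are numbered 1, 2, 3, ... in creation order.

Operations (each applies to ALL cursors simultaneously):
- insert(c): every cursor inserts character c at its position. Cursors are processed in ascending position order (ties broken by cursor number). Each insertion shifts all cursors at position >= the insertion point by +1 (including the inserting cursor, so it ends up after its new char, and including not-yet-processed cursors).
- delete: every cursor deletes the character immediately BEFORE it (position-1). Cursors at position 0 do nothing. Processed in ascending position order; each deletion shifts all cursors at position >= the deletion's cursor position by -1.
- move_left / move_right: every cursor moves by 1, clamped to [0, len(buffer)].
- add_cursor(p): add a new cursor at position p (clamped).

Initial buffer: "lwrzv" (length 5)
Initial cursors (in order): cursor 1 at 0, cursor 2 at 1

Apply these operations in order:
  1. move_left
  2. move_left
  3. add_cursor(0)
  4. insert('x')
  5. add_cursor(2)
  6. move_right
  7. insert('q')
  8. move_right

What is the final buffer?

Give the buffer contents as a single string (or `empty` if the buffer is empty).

Answer: xxxqlqqqwrzv

Derivation:
After op 1 (move_left): buffer="lwrzv" (len 5), cursors c1@0 c2@0, authorship .....
After op 2 (move_left): buffer="lwrzv" (len 5), cursors c1@0 c2@0, authorship .....
After op 3 (add_cursor(0)): buffer="lwrzv" (len 5), cursors c1@0 c2@0 c3@0, authorship .....
After op 4 (insert('x')): buffer="xxxlwrzv" (len 8), cursors c1@3 c2@3 c3@3, authorship 123.....
After op 5 (add_cursor(2)): buffer="xxxlwrzv" (len 8), cursors c4@2 c1@3 c2@3 c3@3, authorship 123.....
After op 6 (move_right): buffer="xxxlwrzv" (len 8), cursors c4@3 c1@4 c2@4 c3@4, authorship 123.....
After op 7 (insert('q')): buffer="xxxqlqqqwrzv" (len 12), cursors c4@4 c1@8 c2@8 c3@8, authorship 1234.123....
After op 8 (move_right): buffer="xxxqlqqqwrzv" (len 12), cursors c4@5 c1@9 c2@9 c3@9, authorship 1234.123....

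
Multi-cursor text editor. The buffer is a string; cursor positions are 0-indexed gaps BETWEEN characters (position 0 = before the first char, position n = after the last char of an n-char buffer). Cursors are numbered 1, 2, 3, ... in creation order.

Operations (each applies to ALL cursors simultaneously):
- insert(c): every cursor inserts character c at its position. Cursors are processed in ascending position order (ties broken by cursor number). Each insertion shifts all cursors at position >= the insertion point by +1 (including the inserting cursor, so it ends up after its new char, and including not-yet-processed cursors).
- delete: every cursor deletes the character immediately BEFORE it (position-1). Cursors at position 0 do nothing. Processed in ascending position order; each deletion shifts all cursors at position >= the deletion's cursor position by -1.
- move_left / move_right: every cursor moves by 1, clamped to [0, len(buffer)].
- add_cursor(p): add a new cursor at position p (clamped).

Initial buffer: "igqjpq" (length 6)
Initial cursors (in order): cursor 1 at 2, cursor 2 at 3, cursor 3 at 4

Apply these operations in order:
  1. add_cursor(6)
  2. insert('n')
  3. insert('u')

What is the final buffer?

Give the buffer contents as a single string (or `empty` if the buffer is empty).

After op 1 (add_cursor(6)): buffer="igqjpq" (len 6), cursors c1@2 c2@3 c3@4 c4@6, authorship ......
After op 2 (insert('n')): buffer="ignqnjnpqn" (len 10), cursors c1@3 c2@5 c3@7 c4@10, authorship ..1.2.3..4
After op 3 (insert('u')): buffer="ignuqnujnupqnu" (len 14), cursors c1@4 c2@7 c3@10 c4@14, authorship ..11.22.33..44

Answer: ignuqnujnupqnu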